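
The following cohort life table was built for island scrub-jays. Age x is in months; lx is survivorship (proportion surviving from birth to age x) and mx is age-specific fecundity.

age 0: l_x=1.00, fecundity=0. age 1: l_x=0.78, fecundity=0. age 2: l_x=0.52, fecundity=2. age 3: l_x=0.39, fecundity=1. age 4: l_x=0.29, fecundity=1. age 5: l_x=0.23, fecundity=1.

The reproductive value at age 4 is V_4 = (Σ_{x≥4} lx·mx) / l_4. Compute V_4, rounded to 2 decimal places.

1.79

lx·mx for x ≥ 4: 0.29, 0.23 → sum = 0.52
V_4 = 0.52 / l_4 = 0.52 / 0.29 = 1.793103… → 1.79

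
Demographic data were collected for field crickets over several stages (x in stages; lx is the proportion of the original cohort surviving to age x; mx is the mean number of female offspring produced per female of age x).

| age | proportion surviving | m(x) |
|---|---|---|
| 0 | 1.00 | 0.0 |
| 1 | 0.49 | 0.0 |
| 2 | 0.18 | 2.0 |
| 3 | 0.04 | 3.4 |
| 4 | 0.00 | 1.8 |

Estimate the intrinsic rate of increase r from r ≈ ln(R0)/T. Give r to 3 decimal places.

-0.308

R0 = Σ lx·mx = 0 + 0 + 0.36 + 0.136 + 0 = 0.496
Σ x·lx·mx = 1.128; T = 1.128/0.496 = 2.27419…
r ≈ ln(R0)/T = ln(0.496)/2.27419… = -0.30832… → -0.308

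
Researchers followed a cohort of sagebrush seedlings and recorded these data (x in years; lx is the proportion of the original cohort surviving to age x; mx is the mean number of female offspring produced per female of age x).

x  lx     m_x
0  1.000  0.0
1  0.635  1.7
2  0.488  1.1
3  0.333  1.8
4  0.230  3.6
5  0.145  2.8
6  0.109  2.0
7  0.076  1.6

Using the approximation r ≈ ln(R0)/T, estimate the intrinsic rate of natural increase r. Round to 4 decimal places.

R0 = Σ lx·mx = 0 + 1.0795 + 0.5368 + 0.5994 + 0.828 + 0.406 + 0.218 + 0.1216 = 3.7893
Σ x·lx·mx = 11.4525; T = 11.4525/3.7893 = 3.02233…
r ≈ ln(R0)/T = ln(3.7893)/3.02233… = 0.44078… → 0.4408

0.4408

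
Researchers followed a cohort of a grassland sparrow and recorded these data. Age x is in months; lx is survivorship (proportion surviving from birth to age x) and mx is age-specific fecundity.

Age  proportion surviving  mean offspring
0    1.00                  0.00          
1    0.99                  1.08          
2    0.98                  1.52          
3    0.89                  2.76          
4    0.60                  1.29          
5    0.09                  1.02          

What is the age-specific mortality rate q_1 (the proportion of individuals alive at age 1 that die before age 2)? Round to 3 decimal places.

q_1 = (l_1 − l_2) / l_1 = (0.99 − 0.98) / 0.99
     = 0.01 / 0.99 = 0.010101… → 0.010

0.010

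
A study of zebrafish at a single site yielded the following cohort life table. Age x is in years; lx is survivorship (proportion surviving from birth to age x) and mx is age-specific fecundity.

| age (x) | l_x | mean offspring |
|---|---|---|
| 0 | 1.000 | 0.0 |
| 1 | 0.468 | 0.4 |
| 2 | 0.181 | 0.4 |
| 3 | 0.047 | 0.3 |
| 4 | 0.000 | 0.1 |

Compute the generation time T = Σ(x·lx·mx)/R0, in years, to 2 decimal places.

lx·mx: 0, 0.1872, 0.0724, 0.0141, 0 → R0 = 0.2737
x·lx·mx: 0, 0.1872, 0.1448, 0.0423, 0 → Σ = 0.3743
T = 0.3743 / 0.2737 = 1.367556… → 1.37

1.37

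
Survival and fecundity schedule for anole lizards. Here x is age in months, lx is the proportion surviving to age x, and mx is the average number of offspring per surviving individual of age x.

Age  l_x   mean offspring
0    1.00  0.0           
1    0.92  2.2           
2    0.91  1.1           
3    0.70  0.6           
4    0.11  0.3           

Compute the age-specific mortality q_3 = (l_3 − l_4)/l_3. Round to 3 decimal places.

0.843

q_3 = (l_3 − l_4) / l_3 = (0.7 − 0.11) / 0.7
     = 0.59 / 0.7 = 0.842857… → 0.843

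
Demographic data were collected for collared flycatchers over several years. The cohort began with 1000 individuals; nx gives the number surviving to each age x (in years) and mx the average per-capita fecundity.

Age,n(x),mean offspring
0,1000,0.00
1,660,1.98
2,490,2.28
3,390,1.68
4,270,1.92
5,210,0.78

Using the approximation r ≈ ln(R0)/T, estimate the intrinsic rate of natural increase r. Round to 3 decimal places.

0.593

lx = nx/n0 = nx/1000: 1, 0.66, 0.49, 0.39, 0.27, 0.21
R0 = Σ lx·mx = 0 + 1.3068 + 1.1172 + 0.6552 + 0.5184 + 0.1638 = 3.7614
Σ x·lx·mx = 8.3994; T = 8.3994/3.7614 = 2.23305…
r ≈ ln(R0)/T = ln(3.7614)/2.23305… = 0.59326… → 0.593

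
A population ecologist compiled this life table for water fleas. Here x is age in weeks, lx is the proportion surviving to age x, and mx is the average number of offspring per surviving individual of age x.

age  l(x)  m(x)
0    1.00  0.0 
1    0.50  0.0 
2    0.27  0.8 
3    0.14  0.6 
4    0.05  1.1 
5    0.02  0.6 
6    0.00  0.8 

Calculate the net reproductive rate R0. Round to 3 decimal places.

0.367

lx·mx by age: 0, 0, 0.216, 0.084, 0.055, 0.012, 0
R0 = Σ lx·mx = 0.367 → 0.367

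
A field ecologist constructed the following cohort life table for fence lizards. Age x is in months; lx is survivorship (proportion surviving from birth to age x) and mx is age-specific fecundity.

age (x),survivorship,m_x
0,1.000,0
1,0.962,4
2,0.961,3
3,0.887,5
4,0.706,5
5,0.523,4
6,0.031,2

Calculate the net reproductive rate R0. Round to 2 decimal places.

16.85

lx·mx by age: 0, 3.848, 2.883, 4.435, 3.53, 2.092, 0.062
R0 = Σ lx·mx = 16.85 → 16.85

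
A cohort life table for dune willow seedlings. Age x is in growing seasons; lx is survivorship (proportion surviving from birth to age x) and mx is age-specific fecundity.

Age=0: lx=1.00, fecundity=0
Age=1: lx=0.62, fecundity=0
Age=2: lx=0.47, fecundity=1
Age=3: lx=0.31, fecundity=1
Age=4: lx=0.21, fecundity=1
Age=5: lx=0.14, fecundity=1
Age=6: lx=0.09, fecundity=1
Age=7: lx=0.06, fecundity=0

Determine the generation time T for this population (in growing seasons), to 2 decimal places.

3.24

lx·mx: 0, 0, 0.47, 0.31, 0.21, 0.14, 0.09, 0 → R0 = 1.22
x·lx·mx: 0, 0, 0.94, 0.93, 0.84, 0.7, 0.54, 0 → Σ = 3.95
T = 3.95 / 1.22 = 3.237705… → 3.24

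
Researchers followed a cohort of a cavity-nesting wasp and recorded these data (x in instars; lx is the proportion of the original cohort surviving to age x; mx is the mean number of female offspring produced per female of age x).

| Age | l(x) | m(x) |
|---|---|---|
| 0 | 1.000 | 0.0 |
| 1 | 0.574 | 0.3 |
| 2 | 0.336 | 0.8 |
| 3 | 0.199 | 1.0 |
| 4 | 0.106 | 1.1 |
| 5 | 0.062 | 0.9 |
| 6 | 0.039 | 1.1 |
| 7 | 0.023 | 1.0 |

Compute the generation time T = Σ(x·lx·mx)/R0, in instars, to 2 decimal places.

2.81

lx·mx: 0, 0.1722, 0.2688, 0.199, 0.1166, 0.0558, 0.0429, 0.023 → R0 = 0.8783
x·lx·mx: 0, 0.1722, 0.5376, 0.597, 0.4664, 0.279, 0.2574, 0.161 → Σ = 2.4706
T = 2.4706 / 0.8783 = 2.812934… → 2.81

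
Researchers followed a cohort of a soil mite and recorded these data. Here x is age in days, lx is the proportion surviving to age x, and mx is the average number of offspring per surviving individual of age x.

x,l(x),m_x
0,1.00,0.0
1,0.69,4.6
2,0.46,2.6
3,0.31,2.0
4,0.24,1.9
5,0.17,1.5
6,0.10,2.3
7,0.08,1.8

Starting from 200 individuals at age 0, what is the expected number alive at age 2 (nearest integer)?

Expected survivors = N0 · l_2 = 200 × 0.46 = 92 → 92

92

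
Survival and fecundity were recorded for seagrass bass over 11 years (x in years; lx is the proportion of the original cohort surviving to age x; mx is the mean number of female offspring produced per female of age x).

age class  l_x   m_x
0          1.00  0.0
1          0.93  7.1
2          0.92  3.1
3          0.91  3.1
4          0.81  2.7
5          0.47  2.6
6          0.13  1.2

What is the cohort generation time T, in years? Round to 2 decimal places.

2.31

lx·mx: 0, 6.603, 2.852, 2.821, 2.187, 1.222, 0.156 → R0 = 15.841
x·lx·mx: 0, 6.603, 5.704, 8.463, 8.748, 6.11, 0.936 → Σ = 36.564
T = 36.564 / 15.841 = 2.308188… → 2.31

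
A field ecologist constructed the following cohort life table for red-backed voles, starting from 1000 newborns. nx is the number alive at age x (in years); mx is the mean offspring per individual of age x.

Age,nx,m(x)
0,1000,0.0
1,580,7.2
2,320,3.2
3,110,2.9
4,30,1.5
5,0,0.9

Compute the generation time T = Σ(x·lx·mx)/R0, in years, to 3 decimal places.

lx = nx/n0 = nx/1000: 1, 0.58, 0.32, 0.11, 0.03, 0
lx·mx: 0, 4.176, 1.024, 0.319, 0.045, 0 → R0 = 5.564
x·lx·mx: 0, 4.176, 2.048, 0.957, 0.18, 0 → Σ = 7.361
T = 7.361 / 5.564 = 1.322969… → 1.323

1.323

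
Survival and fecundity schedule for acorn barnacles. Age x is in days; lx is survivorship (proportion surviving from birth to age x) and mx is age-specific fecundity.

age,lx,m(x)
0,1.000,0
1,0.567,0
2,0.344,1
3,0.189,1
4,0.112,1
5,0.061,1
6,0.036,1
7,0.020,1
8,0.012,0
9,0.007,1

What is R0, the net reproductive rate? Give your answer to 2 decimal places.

0.77

lx·mx by age: 0, 0, 0.344, 0.189, 0.112, 0.061, 0.036, 0.02, 0, 0.007
R0 = Σ lx·mx = 0.769 → 0.77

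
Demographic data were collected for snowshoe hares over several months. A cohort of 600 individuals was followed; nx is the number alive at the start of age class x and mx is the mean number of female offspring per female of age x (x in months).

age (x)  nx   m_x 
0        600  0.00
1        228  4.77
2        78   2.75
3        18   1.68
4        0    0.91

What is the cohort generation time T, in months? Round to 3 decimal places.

lx = nx/n0 = nx/600: 1, 0.38, 0.13, 0.03, 0
lx·mx: 0, 1.8126, 0.3575, 0.0504, 0 → R0 = 2.2205
x·lx·mx: 0, 1.8126, 0.715, 0.1512, 0 → Σ = 2.6788
T = 2.6788 / 2.2205 = 1.206395… → 1.206

1.206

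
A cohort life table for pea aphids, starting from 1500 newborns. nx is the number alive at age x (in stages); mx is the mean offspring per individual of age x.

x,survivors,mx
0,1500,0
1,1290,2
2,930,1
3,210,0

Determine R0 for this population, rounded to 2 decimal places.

lx = nx/n0 = nx/1500: 1, 0.86, 0.62, 0.14
lx·mx by age: 0, 1.72, 0.62, 0
R0 = Σ lx·mx = 2.34 → 2.34

2.34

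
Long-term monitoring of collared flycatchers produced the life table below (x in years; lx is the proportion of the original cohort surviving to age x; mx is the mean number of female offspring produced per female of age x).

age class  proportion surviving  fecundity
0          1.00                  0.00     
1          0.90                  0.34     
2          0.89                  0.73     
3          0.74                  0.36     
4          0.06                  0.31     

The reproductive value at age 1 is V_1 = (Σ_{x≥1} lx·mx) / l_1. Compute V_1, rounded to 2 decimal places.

1.38

lx·mx for x ≥ 1: 0.306, 0.6497, 0.2664, 0.0186 → sum = 1.2407
V_1 = 1.2407 / l_1 = 1.2407 / 0.9 = 1.378556… → 1.38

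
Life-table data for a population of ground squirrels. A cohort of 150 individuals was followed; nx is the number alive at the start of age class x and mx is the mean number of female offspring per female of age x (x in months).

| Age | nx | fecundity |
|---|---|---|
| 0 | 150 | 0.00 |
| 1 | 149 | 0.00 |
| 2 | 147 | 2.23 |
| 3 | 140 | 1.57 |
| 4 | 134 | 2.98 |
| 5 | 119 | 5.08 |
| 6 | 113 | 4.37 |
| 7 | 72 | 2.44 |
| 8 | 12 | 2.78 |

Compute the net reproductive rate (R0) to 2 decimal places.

lx = nx/n0 = nx/150: 1, 0.99333…, 0.98, 0.93333…, 0.89333…, 0.79333…, 0.75333…, 0.48, 0.08
lx·mx by age: 0, 0, 2.1854, 1.465333…, 2.662133…, 4.030133…, 3.292067…, 1.1712, 0.2224
R0 = Σ lx·mx = 15.028667… → 15.03

15.03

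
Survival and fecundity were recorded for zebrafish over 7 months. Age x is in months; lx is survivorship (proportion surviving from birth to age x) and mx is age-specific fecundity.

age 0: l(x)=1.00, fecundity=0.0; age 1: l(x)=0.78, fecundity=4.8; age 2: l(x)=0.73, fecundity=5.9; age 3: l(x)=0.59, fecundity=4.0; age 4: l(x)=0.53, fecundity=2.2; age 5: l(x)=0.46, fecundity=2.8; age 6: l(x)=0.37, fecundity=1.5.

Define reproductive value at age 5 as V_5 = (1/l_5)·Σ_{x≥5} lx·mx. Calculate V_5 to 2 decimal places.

4.01

lx·mx for x ≥ 5: 1.288, 0.555 → sum = 1.843
V_5 = 1.843 / l_5 = 1.843 / 0.46 = 4.006522… → 4.01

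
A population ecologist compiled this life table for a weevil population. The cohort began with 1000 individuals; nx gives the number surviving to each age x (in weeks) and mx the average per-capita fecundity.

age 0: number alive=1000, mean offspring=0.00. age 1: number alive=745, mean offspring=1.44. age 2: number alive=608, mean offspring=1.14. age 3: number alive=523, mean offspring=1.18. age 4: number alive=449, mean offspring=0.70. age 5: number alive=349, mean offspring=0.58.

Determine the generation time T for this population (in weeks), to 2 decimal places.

lx = nx/n0 = nx/1000: 1, 0.745, 0.608, 0.523, 0.449, 0.349
lx·mx: 0, 1.0728, 0.69312, 0.61714, 0.3143, 0.20242 → R0 = 2.89978
x·lx·mx: 0, 1.0728, 1.38624, 1.85142, 1.2572, 1.0121 → Σ = 6.57976
T = 6.57976 / 2.89978 = 2.269055… → 2.27

2.27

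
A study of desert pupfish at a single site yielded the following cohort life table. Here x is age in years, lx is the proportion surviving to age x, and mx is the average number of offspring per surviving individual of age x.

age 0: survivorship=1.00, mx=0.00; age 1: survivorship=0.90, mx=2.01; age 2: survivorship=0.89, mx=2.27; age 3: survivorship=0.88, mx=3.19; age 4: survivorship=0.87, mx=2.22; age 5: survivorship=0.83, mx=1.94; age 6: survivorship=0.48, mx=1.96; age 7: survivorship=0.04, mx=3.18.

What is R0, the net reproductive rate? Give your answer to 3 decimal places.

11.246

lx·mx by age: 0, 1.809, 2.0203, 2.8072, 1.9314, 1.6102, 0.9408, 0.1272
R0 = Σ lx·mx = 11.2461 → 11.246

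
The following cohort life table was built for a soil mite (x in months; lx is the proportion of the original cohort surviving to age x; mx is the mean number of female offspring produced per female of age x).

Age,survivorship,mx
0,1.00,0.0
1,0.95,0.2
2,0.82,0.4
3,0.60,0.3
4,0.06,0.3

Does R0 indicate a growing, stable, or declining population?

R0 = Σ lx·mx = 0 + 0.19 + 0.328 + 0.18 + 0.018 = 0.716
R0 < 1, so the population is declining.

declining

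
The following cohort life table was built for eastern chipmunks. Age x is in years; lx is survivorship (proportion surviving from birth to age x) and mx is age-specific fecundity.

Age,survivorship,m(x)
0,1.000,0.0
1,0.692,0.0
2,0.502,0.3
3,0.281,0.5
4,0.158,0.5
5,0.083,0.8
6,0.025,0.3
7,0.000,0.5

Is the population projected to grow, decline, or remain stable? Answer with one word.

declining

R0 = Σ lx·mx = 0 + 0 + 0.1506 + 0.1405 + 0.079 + 0.0664 + 0.0075 + 0 = 0.444
R0 < 1, so the population is declining.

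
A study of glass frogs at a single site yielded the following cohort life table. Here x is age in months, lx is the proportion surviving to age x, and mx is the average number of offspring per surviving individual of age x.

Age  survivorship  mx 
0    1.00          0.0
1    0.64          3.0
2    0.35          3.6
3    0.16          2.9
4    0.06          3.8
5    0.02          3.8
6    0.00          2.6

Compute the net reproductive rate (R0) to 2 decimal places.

3.95

lx·mx by age: 0, 1.92, 1.26, 0.464, 0.228, 0.076, 0
R0 = Σ lx·mx = 3.948 → 3.95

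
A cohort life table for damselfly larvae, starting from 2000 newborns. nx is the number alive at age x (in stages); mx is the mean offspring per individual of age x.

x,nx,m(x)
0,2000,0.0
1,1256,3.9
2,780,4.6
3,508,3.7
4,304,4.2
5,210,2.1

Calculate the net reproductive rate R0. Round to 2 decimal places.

lx = nx/n0 = nx/2000: 1, 0.628, 0.39, 0.254, 0.152, 0.105
lx·mx by age: 0, 2.4492, 1.794, 0.9398, 0.6384, 0.2205
R0 = Σ lx·mx = 6.0419 → 6.04

6.04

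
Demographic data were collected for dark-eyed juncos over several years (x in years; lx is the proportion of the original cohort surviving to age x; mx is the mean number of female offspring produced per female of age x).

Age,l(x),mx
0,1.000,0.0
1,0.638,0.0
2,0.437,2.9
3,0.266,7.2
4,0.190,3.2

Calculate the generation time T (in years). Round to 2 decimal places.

2.83

lx·mx: 0, 0, 1.2673, 1.9152, 0.608 → R0 = 3.7905
x·lx·mx: 0, 0, 2.5346, 5.7456, 2.432 → Σ = 10.7122
T = 10.7122 / 3.7905 = 2.826065… → 2.83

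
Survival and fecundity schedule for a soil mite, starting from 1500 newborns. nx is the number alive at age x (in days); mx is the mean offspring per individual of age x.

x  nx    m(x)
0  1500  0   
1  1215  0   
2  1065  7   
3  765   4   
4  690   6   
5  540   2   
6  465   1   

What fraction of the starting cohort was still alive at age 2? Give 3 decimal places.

0.710

l_2 = n_2/n_0 = 1065/1500 = 0.71 → 0.710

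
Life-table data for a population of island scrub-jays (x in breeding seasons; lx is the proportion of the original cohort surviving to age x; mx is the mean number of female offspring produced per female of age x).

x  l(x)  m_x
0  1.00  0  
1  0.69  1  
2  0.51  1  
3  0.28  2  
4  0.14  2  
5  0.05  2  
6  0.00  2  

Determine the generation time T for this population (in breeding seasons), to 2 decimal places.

lx·mx: 0, 0.69, 0.51, 0.56, 0.28, 0.1, 0 → R0 = 2.14
x·lx·mx: 0, 0.69, 1.02, 1.68, 1.12, 0.5, 0 → Σ = 5.01
T = 5.01 / 2.14 = 2.341121… → 2.34

2.34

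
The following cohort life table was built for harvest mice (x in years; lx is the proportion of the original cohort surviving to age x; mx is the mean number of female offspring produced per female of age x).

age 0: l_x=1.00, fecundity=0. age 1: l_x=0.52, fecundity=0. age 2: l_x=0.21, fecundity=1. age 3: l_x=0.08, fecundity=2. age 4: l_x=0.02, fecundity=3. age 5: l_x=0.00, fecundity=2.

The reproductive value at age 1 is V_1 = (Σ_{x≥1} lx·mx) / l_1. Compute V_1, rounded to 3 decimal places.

lx·mx for x ≥ 1: 0, 0.21, 0.16, 0.06, 0 → sum = 0.43
V_1 = 0.43 / l_1 = 0.43 / 0.52 = 0.826923… → 0.827

0.827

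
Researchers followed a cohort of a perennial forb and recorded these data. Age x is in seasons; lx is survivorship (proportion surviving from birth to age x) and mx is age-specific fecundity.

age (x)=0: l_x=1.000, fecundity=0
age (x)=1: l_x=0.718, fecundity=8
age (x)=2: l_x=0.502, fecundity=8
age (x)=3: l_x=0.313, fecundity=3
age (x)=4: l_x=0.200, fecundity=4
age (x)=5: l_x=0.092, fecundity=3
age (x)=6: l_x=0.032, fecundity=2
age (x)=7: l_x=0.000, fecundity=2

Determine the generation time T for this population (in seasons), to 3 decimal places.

lx·mx: 0, 5.744, 4.016, 0.939, 0.8, 0.276, 0.064, 0 → R0 = 11.839
x·lx·mx: 0, 5.744, 8.032, 2.817, 3.2, 1.38, 0.384, 0 → Σ = 21.557
T = 21.557 / 11.839 = 1.820846… → 1.821

1.821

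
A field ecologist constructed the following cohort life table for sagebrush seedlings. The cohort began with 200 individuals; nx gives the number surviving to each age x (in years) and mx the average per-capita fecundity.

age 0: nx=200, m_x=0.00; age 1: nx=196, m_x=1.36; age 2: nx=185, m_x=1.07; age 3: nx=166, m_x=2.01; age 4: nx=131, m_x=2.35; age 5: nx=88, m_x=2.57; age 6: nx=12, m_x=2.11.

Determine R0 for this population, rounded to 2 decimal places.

lx = nx/n0 = nx/200: 1, 0.98, 0.925, 0.83, 0.655, 0.44, 0.06
lx·mx by age: 0, 1.3328, 0.98975, 1.6683, 1.53925, 1.1308, 0.1266
R0 = Σ lx·mx = 6.7875 → 6.79

6.79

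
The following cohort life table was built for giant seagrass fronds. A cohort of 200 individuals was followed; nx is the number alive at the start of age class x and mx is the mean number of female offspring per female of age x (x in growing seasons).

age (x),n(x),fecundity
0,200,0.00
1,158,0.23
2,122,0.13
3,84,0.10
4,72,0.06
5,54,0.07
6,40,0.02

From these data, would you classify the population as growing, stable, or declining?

lx = nx/n0 = nx/200: 1, 0.79, 0.61, 0.42, 0.36, 0.27, 0.2
R0 = Σ lx·mx = 0 + 0.1817 + 0.0793 + 0.042 + 0.0216 + 0.0189 + 0.004 = 0.3475
R0 < 1, so the population is declining.

declining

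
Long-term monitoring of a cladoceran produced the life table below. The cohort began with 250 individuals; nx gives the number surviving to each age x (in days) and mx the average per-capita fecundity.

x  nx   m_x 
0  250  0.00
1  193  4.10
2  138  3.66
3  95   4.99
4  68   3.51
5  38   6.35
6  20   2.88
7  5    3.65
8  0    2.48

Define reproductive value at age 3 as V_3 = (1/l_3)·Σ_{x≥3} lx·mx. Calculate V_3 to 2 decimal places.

10.84

lx = nx/n0 = nx/250: 1, 0.772, 0.552, 0.38, 0.272, 0.152, 0.08, 0.02, 0
lx·mx for x ≥ 3: 1.8962, 0.95472, 0.9652, 0.2304, 0.073, 0 → sum = 4.11952
V_3 = 4.11952 / l_3 = 4.11952 / 0.38 = 10.840842… → 10.84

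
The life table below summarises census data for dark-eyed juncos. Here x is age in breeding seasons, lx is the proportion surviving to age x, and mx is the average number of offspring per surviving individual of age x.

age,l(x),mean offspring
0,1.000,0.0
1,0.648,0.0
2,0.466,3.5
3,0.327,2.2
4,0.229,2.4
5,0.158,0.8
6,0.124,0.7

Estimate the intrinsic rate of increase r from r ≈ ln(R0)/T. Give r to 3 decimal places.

0.403

R0 = Σ lx·mx = 0 + 0 + 1.631 + 0.7194 + 0.5496 + 0.1264 + 0.0868 = 3.1132
Σ x·lx·mx = 8.7714; T = 8.7714/3.1132 = 2.81749…
r ≈ ln(R0)/T = ln(3.1132)/2.81749… = 0.40307… → 0.403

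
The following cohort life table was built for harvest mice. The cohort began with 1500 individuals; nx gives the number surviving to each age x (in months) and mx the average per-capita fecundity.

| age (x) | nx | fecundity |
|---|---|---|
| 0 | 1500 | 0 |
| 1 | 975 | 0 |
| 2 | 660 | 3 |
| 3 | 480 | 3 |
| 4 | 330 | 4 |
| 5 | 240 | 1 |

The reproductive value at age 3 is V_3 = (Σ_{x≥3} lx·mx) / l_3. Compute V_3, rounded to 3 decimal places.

6.250

lx = nx/n0 = nx/1500: 1, 0.65, 0.44, 0.32, 0.22, 0.16
lx·mx for x ≥ 3: 0.96, 0.88, 0.16 → sum = 2
V_3 = 2 / l_3 = 2 / 0.32 = 6.25 → 6.250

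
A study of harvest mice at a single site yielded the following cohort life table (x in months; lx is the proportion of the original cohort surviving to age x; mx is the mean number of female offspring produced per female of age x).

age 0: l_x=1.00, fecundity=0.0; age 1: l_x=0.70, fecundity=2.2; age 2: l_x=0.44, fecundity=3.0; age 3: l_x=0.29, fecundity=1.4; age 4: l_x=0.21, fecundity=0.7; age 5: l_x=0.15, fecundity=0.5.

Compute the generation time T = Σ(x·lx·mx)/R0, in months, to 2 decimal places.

1.82

lx·mx: 0, 1.54, 1.32, 0.406, 0.147, 0.075 → R0 = 3.488
x·lx·mx: 0, 1.54, 2.64, 1.218, 0.588, 0.375 → Σ = 6.361
T = 6.361 / 3.488 = 1.823681… → 1.82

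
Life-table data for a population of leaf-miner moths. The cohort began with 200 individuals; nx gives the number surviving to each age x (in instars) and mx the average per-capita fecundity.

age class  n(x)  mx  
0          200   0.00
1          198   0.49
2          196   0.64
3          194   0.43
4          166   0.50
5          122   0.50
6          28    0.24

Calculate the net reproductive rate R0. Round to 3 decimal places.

2.283

lx = nx/n0 = nx/200: 1, 0.99, 0.98, 0.97, 0.83, 0.61, 0.14
lx·mx by age: 0, 0.4851, 0.6272, 0.4171, 0.415, 0.305, 0.0336
R0 = Σ lx·mx = 2.283 → 2.283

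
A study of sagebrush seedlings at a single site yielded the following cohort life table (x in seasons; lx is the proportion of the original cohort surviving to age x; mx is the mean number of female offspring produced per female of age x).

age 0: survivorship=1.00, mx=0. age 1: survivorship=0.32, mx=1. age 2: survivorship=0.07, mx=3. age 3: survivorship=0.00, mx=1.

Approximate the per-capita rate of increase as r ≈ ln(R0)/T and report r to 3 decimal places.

R0 = Σ lx·mx = 0 + 0.32 + 0.21 + 0 = 0.53
Σ x·lx·mx = 0.74; T = 0.74/0.53 = 1.39623…
r ≈ ln(R0)/T = ln(0.53)/1.39623… = -0.45471… → -0.455

-0.455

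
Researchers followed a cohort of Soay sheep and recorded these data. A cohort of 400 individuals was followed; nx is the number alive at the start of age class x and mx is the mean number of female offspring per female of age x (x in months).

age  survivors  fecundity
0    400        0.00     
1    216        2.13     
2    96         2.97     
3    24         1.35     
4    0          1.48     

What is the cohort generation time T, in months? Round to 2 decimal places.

lx = nx/n0 = nx/400: 1, 0.54, 0.24, 0.06, 0
lx·mx: 0, 1.1502, 0.7128, 0.081, 0 → R0 = 1.944
x·lx·mx: 0, 1.1502, 1.4256, 0.243, 0 → Σ = 2.8188
T = 2.8188 / 1.944 = 1.45 → 1.45

1.45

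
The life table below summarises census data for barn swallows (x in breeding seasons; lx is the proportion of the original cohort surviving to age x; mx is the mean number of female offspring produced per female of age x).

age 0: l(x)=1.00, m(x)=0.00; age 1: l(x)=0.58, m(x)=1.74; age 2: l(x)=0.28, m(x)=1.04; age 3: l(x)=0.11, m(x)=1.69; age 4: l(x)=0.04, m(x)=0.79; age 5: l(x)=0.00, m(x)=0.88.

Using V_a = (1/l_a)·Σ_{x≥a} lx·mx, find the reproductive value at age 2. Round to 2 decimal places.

1.82

lx·mx for x ≥ 2: 0.2912, 0.1859, 0.0316, 0 → sum = 0.5087
V_2 = 0.5087 / l_2 = 0.5087 / 0.28 = 1.816786… → 1.82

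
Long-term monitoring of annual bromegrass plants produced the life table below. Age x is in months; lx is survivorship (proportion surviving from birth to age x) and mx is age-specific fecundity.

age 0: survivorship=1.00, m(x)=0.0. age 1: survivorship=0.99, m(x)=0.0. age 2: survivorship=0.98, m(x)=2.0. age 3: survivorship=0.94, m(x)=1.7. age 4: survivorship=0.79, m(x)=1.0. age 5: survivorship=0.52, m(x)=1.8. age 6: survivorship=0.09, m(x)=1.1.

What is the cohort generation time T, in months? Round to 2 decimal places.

lx·mx: 0, 0, 1.96, 1.598, 0.79, 0.936, 0.099 → R0 = 5.383
x·lx·mx: 0, 0, 3.92, 4.794, 3.16, 4.68, 0.594 → Σ = 17.148
T = 17.148 / 5.383 = 3.185584… → 3.19

3.19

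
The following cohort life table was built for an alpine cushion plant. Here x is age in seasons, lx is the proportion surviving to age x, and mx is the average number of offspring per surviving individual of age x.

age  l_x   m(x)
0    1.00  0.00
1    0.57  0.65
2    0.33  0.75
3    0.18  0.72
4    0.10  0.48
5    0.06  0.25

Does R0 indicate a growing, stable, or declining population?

R0 = Σ lx·mx = 0 + 0.3705 + 0.2475 + 0.1296 + 0.048 + 0.015 = 0.8106
R0 < 1, so the population is declining.

declining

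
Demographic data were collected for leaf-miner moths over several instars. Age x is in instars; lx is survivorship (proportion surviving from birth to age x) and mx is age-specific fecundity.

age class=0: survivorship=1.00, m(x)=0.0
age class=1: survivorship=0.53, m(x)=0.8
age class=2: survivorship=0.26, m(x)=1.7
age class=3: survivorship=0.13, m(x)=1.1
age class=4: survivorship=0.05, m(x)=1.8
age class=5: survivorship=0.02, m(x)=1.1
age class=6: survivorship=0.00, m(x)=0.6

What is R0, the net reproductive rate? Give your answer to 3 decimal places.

1.121

lx·mx by age: 0, 0.424, 0.442, 0.143, 0.09, 0.022, 0
R0 = Σ lx·mx = 1.121 → 1.121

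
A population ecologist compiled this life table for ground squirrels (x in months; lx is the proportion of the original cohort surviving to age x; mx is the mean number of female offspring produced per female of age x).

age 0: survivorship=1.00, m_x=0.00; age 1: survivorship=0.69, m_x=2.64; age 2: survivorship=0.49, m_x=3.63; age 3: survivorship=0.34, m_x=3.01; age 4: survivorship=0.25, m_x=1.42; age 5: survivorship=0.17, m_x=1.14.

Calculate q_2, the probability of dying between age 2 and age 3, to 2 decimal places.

0.31

q_2 = (l_2 − l_3) / l_2 = (0.49 − 0.34) / 0.49
     = 0.15 / 0.49 = 0.306122… → 0.31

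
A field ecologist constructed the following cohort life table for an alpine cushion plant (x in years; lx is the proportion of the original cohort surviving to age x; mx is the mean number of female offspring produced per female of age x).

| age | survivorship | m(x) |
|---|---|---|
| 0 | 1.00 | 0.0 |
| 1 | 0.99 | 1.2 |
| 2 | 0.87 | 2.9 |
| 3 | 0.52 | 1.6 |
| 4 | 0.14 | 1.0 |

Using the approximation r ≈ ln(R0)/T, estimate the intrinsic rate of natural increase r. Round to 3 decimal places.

0.778

R0 = Σ lx·mx = 0 + 1.188 + 2.523 + 0.832 + 0.14 = 4.683
Σ x·lx·mx = 9.29; T = 9.29/4.683 = 1.98377…
r ≈ ln(R0)/T = ln(4.683)/1.98377… = 0.77828… → 0.778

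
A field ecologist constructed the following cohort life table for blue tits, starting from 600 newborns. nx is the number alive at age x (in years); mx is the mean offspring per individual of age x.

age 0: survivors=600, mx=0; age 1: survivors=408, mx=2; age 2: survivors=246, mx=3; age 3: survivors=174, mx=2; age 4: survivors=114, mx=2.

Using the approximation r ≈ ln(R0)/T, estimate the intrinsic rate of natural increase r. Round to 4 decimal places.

0.6353

lx = nx/n0 = nx/600: 1, 0.68, 0.41, 0.29, 0.19
R0 = Σ lx·mx = 0 + 1.36 + 1.23 + 0.58 + 0.38 = 3.55
Σ x·lx·mx = 7.08; T = 7.08/3.55 = 1.99437…
r ≈ ln(R0)/T = ln(3.55)/1.99437… = 0.635263… → 0.6353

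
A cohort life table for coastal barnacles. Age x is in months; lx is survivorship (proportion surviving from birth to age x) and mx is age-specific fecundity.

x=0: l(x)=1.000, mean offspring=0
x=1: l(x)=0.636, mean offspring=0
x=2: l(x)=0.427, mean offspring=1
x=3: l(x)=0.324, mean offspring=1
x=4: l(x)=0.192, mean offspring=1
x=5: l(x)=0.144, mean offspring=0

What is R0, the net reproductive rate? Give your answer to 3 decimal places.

lx·mx by age: 0, 0, 0.427, 0.324, 0.192, 0
R0 = Σ lx·mx = 0.943 → 0.943

0.943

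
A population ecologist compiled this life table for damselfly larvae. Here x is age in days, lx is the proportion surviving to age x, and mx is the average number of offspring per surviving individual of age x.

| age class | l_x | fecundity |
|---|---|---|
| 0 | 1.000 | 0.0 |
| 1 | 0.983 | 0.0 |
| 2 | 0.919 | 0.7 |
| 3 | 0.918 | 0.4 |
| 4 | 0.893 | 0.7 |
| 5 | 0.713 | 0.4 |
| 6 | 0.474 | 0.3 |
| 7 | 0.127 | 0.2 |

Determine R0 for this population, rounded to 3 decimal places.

2.088

lx·mx by age: 0, 0, 0.6433, 0.3672, 0.6251, 0.2852, 0.1422, 0.0254
R0 = Σ lx·mx = 2.0884 → 2.088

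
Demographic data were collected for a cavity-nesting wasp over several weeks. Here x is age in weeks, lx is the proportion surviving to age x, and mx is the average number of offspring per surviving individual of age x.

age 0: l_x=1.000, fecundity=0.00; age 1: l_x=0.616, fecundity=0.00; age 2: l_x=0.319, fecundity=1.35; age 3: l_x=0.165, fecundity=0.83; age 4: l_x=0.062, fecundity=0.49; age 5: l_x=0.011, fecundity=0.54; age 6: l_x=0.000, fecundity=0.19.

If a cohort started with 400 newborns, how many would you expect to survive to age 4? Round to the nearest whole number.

Expected survivors = N0 · l_4 = 400 × 0.062 = 24.8 → 25

25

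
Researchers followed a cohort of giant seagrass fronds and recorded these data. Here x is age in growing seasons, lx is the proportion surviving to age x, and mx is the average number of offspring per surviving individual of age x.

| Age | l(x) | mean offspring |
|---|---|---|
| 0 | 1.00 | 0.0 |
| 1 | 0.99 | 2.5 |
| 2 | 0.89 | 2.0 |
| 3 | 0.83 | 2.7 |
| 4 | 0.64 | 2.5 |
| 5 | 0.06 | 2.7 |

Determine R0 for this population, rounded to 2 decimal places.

8.26

lx·mx by age: 0, 2.475, 1.78, 2.241, 1.6, 0.162
R0 = Σ lx·mx = 8.258 → 8.26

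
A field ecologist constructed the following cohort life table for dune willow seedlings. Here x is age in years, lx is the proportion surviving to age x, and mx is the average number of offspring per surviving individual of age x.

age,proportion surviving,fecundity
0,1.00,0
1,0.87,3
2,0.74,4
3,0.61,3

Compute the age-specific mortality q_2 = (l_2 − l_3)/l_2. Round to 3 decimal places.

0.176

q_2 = (l_2 − l_3) / l_2 = (0.74 − 0.61) / 0.74
     = 0.13 / 0.74 = 0.175676… → 0.176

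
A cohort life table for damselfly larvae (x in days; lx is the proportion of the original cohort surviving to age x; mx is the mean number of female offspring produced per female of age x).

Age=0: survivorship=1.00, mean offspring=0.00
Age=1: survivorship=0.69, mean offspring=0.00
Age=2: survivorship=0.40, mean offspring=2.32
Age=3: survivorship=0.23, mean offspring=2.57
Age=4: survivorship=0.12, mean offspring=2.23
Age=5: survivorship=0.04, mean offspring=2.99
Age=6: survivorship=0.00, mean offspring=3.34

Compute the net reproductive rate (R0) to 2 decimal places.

1.91

lx·mx by age: 0, 0, 0.928, 0.5911, 0.2676, 0.1196, 0
R0 = Σ lx·mx = 1.9063 → 1.91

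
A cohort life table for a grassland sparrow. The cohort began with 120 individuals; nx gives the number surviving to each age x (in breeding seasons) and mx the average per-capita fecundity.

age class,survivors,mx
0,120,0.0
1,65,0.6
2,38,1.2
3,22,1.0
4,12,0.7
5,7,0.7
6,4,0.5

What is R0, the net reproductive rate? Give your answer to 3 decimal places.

lx = nx/n0 = nx/120: 1, 0.54167…, 0.31667…, 0.18333…, 0.1, 0.05833…, 0.03333…
lx·mx by age: 0, 0.325…, 0.38…, 0.183333…, 0.07, 0.040833…, 0.016667…
R0 = Σ lx·mx = 1.015833… → 1.016

1.016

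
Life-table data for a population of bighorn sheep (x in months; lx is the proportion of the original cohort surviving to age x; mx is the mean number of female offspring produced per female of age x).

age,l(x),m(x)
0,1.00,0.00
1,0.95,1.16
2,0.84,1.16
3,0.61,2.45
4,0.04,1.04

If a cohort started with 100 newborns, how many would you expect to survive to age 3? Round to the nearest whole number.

Expected survivors = N0 · l_3 = 100 × 0.61 = 61 → 61

61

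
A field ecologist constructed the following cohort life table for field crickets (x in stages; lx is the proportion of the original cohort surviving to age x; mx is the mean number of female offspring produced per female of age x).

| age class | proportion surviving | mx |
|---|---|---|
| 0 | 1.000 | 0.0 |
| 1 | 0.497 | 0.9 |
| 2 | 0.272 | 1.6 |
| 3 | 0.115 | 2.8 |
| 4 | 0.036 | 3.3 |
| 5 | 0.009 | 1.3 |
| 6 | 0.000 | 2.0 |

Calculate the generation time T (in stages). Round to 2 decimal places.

lx·mx: 0, 0.4473, 0.4352, 0.322, 0.1188, 0.0117, 0 → R0 = 1.335
x·lx·mx: 0, 0.4473, 0.8704, 0.966, 0.4752, 0.0585, 0 → Σ = 2.8174
T = 2.8174 / 1.335 = 2.110412… → 2.11

2.11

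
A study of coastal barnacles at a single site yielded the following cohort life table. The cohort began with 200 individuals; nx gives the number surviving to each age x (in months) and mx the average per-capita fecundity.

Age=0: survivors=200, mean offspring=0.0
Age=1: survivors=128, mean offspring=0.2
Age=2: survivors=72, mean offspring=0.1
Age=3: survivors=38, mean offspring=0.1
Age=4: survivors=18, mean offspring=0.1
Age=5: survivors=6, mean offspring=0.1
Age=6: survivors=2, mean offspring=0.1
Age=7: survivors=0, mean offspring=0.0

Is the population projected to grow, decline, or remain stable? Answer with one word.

lx = nx/n0 = nx/200: 1, 0.64, 0.36, 0.19, 0.09, 0.03, 0.01, 0
R0 = Σ lx·mx = 0 + 0.128 + 0.036 + 0.019 + 0.009 + 0.003 + 0.001 + 0 = 0.196
R0 < 1, so the population is declining.

declining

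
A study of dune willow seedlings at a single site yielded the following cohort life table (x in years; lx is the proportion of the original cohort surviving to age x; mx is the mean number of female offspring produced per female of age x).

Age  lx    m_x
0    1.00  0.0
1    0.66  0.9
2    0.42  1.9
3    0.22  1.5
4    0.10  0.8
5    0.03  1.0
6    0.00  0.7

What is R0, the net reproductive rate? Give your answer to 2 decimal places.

1.83

lx·mx by age: 0, 0.594, 0.798, 0.33, 0.08, 0.03, 0
R0 = Σ lx·mx = 1.832 → 1.83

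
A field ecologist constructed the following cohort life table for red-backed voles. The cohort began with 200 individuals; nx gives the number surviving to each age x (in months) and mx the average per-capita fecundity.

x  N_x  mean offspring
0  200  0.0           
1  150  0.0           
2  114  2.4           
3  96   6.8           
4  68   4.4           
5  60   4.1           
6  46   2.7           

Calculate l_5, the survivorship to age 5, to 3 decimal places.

l_5 = n_5/n_0 = 60/200 = 0.3 → 0.300

0.300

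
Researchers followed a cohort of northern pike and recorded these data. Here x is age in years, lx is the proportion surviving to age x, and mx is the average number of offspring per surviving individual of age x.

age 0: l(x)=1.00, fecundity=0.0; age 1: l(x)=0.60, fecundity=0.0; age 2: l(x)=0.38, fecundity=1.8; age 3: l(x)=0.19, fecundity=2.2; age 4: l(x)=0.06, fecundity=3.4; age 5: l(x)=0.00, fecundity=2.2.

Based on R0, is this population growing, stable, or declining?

R0 = Σ lx·mx = 0 + 0 + 0.684 + 0.418 + 0.204 + 0 = 1.306
R0 > 1, so the population is growing.

growing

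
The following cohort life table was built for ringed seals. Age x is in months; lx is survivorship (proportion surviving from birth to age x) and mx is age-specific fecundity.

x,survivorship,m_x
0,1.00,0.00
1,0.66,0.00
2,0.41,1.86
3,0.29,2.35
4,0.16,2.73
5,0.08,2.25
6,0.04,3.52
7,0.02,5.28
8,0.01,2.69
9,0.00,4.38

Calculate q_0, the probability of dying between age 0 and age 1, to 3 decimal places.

0.340

q_0 = (l_0 − l_1) / l_0 = (1 − 0.66) / 1
     = 0.34 / 1 = 0.34 → 0.340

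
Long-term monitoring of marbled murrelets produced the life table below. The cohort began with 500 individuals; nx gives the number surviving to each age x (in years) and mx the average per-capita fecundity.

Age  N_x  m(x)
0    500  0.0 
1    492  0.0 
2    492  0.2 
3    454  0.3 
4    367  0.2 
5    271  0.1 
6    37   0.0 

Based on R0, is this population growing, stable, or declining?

declining

lx = nx/n0 = nx/500: 1, 0.984, 0.984, 0.908, 0.734, 0.542, 0.074
R0 = Σ lx·mx = 0 + 0 + 0.1968 + 0.2724 + 0.1468 + 0.0542 + 0 = 0.6702
R0 < 1, so the population is declining.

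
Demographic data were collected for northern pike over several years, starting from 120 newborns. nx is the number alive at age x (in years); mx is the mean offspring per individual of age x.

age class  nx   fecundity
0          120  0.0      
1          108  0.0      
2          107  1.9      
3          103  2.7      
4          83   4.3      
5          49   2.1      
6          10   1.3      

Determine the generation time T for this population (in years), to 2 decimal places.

lx = nx/n0 = nx/120: 1, 0.9, 0.89167…, 0.85833…, 0.69167…, 0.40833…, 0.08333…
lx·mx: 0, 0, 1.694167…, 2.3175…, 2.974167…, 0.8575…, 0.108333… → R0 = 7.951667…
x·lx·mx: 0, 0, 3.388333…, 6.9525…, 11.896667…, 4.2875…, 0.65… → Σ = 27.175…
T = 27.175… / 7.951667… = 3.417523… → 3.42

3.42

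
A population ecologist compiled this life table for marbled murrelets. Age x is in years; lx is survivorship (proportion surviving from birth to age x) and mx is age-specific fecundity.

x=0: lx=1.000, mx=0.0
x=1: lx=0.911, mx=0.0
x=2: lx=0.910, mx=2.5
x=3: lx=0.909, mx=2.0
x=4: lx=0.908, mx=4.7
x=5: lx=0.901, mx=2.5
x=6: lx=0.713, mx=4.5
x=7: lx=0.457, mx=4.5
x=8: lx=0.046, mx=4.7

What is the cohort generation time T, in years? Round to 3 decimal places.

4.580

lx·mx: 0, 0, 2.275, 1.818, 4.2676, 2.2525, 3.2085, 2.0565, 0.2162 → R0 = 16.0943
x·lx·mx: 0, 0, 4.55, 5.454, 17.0704, 11.2625, 19.251, 14.3955, 1.7296 → Σ = 73.713
T = 73.713 / 16.0943 = 4.580069… → 4.580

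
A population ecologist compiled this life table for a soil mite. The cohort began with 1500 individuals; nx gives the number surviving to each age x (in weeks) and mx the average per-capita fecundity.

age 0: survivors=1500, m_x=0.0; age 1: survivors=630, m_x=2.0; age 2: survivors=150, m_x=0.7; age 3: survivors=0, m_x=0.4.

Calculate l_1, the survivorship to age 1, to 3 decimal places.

0.420

l_1 = n_1/n_0 = 630/1500 = 0.42 → 0.420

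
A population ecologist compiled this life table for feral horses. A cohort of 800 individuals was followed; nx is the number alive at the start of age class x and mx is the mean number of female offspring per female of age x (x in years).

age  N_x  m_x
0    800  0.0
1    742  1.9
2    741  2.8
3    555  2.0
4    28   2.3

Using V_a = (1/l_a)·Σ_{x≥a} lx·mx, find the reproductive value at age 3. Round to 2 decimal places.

lx = nx/n0 = nx/800: 1, 0.9275, 0.92625, 0.69375, 0.035
lx·mx for x ≥ 3: 1.3875, 0.0805 → sum = 1.468
V_3 = 1.468 / l_3 = 1.468 / 0.69375 = 2.116036… → 2.12

2.12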